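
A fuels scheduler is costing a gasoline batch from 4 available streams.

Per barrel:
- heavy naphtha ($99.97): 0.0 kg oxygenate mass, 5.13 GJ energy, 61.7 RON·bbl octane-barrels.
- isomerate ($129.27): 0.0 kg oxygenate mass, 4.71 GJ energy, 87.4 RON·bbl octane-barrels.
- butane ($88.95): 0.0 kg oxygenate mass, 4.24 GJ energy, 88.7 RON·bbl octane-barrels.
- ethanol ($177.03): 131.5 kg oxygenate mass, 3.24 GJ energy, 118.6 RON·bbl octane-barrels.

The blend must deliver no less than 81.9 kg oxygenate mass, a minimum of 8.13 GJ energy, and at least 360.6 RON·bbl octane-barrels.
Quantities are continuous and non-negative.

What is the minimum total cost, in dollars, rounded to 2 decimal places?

Set it up as a linear program. Let x1 = barrels of heavy naphtha, x2 = barrels of isomerate, x3 = barrels of butane, x4 = barrels of ethanol.
min 99.97x1 + 129.27x2 + 88.95x3 + 177.03x4 subject to:
  131.5x4 ≥ 81.9   (oxygenate mass)
  5.13x1 + 4.71x2 + 4.24x3 + 3.24x4 ≥ 8.13   (energy)
  61.7x1 + 87.4x2 + 88.7x3 + 118.6x4 ≥ 360.6   (octane-barrels)
  x1, x2, x3, x4 ≥ 0.
At the optimum only butane, ethanol are positive (heavy naphtha, isomerate = 0). The oxygenate mass and octane-barrels requirements are met with equality.
That vertex is x3 = 3.2326, x4 = 0.62281.
Cost = 88.95·3.2326 + 177.03·0.62281 = 397.7958.

$397.80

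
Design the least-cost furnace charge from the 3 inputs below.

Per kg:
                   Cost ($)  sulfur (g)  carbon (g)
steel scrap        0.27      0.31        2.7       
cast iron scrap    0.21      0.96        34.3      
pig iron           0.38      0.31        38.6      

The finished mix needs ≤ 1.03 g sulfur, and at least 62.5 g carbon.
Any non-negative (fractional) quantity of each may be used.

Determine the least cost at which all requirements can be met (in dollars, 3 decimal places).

Set it up as a linear program. Let x1 = kg of steel scrap, x2 = kg of cast iron scrap, x3 = kg of pig iron.
min 0.27x1 + 0.21x2 + 0.38x3 subject to:
  0.31x1 + 0.96x2 + 0.31x3 ≤ 1.03   (sulfur)
  2.7x1 + 34.3x2 + 38.6x3 ≥ 62.5   (carbon)
  x1, x2, x3 ≥ 0.
The minimum-cost mix takes nothing from steel scrap — only cast iron scrap, pig iron. Binding constraints: sulfur and carbon.
So cast iron scrap = 0.7714 kg, pig iron = 0.9337 kg.
Objective = 0.21·0.7714 + 0.38·0.9337 = 0.51680.

$0.517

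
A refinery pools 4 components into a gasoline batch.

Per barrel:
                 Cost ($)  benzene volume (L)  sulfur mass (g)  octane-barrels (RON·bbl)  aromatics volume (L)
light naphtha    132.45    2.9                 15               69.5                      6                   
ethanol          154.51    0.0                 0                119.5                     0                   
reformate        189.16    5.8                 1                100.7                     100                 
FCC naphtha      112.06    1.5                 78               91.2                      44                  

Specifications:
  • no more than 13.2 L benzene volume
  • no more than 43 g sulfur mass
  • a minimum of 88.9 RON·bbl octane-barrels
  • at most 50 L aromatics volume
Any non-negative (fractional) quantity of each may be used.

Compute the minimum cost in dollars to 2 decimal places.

This is a linear program. Let x1 = barrels of light naphtha, x2 = barrels of ethanol, x3 = barrels of reformate, x4 = barrels of FCC naphtha.
Minimise 132.45x1 + 154.51x2 + 189.16x3 + 112.06x4 subject to:
  2.9x1 + 5.8x3 + 1.5x4 ≤ 13.2   (benzene volume)
  15x1 + 1x3 + 78x4 ≤ 43   (sulfur mass)
  69.5x1 + 119.5x2 + 100.7x3 + 91.2x4 ≥ 88.9   (octane-barrels)
  6x1 + 100x3 + 44x4 ≤ 50   (aromatics volume)
  x1, x2, x3, x4 ≥ 0.
The minimum-cost mix takes nothing from light naphtha, reformate — only ethanol, FCC naphtha. Binding constraints: sulfur mass and octane-barrels.
That vertex is x2 = 0.3232, x4 = 0.5513.
Total cost: 154.51·0.3232 + 112.06·0.5513 = 111.7163.

$111.72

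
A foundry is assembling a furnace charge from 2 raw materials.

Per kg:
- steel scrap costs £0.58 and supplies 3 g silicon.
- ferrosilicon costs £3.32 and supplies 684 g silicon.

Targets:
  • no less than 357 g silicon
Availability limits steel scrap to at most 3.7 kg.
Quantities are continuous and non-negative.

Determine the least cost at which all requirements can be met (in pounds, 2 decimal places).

Let x1 = kg of steel scrap, x2 = kg of ferrosilicon.
Minimise 0.58x1 + 3.32x2 with:
  3x1 + 684x2 ≥ 357   (silicon)
  x1 ≤ 3.7
  x1, x2 ≥ 0.
The minimum-cost mix takes nothing from steel scrap — only ferrosilicon. There the silicon constraint is tight.
That vertex is x2 = 0.5219.
Cost = 3.32·0.5219 = 1.7327.

£1.73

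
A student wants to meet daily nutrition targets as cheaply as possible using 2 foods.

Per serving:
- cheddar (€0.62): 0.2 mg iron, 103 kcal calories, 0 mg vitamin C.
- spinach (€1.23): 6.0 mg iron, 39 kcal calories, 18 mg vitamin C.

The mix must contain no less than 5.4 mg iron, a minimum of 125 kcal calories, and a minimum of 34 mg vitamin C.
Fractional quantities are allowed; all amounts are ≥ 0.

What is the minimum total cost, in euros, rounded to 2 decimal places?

€2.63

This is a linear program. Let x1 = servings of cheddar, x2 = servings of spinach.
Minimise 0.62x1 + 1.23x2 s.t.:
  0.2x1 + 6x2 ≥ 5.4   (iron)
  103x1 + 39x2 ≥ 125   (calories)
  18x2 ≥ 34   (vitamin C)
  x1, x2 ≥ 0.
Both inputs are positive at the optimum. There the calories and vitamin C constraints are tight.
Optimal quantities: cheddar = 0.4984 servings, spinach = 1.889 servings.
Total cost: 0.62·0.4984 + 1.23·1.889 = 2.6325.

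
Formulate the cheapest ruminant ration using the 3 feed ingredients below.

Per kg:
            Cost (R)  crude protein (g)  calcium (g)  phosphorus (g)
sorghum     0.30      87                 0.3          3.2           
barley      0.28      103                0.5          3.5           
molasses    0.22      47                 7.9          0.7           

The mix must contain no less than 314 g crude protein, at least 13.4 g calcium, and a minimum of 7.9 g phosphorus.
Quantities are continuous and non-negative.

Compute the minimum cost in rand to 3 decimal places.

Let x1 = kg of sorghum, x2 = kg of barley, x3 = kg of molasses.
Minimise 0.3x1 + 0.28x2 + 0.22x3 subject to:
  87x1 + 103x2 + 47x3 ≥ 314   (crude protein)
  0.3x1 + 0.5x2 + 7.9x3 ≥ 13.4   (calcium)
  3.2x1 + 3.5x2 + 0.7x3 ≥ 7.9   (phosphorus)
  x1, x2, x3 ≥ 0.
The cheapest feasible vertex uses only barley, molasses; sorghum is not used. Binding constraints: crude protein and calcium.
Optimal quantities: barley = 2.342 kg, molasses = 1.548 kg.
Objective = 0.28·2.342 + 0.22·1.548 = 0.99632.

R0.996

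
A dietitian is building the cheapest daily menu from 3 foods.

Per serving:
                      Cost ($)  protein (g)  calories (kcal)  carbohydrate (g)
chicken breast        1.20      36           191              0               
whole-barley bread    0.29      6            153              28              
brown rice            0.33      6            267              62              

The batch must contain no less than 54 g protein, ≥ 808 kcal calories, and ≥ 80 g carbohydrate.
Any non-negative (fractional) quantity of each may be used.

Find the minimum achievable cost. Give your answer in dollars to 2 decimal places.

Let x1 = servings of chicken breast, x2 = servings of whole-barley bread, x3 = servings of brown rice.
Minimise 1.2x1 + 0.29x2 + 0.33x3 subject to:
  36x1 + 6x2 + 6x3 ≥ 54   (protein)
  191x1 + 153x2 + 267x3 ≥ 808   (calories)
  28x2 + 62x3 ≥ 80   (carbohydrate)
  x1, x2, x3 ≥ 0.
The optimal basis is {chicken breast, brown rice}; whole-barley bread drops out. There the protein and calories constraints are tight.
Optimal quantities: chicken breast = 1.13 servings, brown rice = 2.218 servings.
Cost = 1.2·1.13 + 0.33·2.218 = 2.0879.

$2.09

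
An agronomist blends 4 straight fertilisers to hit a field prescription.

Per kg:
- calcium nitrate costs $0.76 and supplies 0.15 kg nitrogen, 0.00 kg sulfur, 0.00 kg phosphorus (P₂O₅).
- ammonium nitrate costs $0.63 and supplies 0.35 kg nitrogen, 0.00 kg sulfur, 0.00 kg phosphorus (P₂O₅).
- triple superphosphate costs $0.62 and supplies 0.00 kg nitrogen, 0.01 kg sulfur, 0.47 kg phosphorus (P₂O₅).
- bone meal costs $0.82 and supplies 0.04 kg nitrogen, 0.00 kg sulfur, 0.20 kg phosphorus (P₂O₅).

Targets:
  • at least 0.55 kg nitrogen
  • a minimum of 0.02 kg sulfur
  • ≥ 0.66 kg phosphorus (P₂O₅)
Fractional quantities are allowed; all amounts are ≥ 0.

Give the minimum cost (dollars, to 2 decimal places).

$2.23

Set it up as a linear program. Let x1 = kg of calcium nitrate, x2 = kg of ammonium nitrate, x3 = kg of triple superphosphate, x4 = kg of bone meal.
Minimize 0.76x1 + 0.63x2 + 0.62x3 + 0.82x4 subject to:
  0.15x1 + 0.35x2 + 0.04x4 ≥ 0.55   (nitrogen)
  0.01x3 ≥ 0.02   (sulfur)
  0.47x3 + 0.2x4 ≥ 0.66   (phosphorus (P₂O₅))
  x1, x2, x3, x4 ≥ 0.
The optimal basis is {ammonium nitrate, triple superphosphate}; calcium nitrate, bone meal drop out. There the nitrogen and sulfur constraints are tight.
That vertex is x2 = 1.571, x3 = 2.
Total cost: 0.63·1.571 + 0.62·2 = 2.2297.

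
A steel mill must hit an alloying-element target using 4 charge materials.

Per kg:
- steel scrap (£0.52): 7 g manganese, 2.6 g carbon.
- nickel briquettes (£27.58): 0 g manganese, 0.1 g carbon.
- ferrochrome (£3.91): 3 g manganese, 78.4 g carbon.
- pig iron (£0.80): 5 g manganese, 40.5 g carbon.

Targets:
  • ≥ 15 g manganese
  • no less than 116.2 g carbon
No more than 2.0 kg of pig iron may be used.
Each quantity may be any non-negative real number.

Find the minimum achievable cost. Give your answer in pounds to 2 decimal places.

£3.56

Set it up as a linear program. Let x1 = kg of steel scrap, x2 = kg of nickel briquettes, x3 = kg of ferrochrome, x4 = kg of pig iron.
min 0.52x1 + 27.58x2 + 3.91x3 + 0.8x4 subject to:
  7x1 + 3x3 + 5x4 ≥ 15   (manganese)
  2.6x1 + 0.1x2 + 78.4x3 + 40.5x4 ≥ 116.2   (carbon)
  x4 ≤ 2
  x1, x2, x3, x4 ≥ 0.
The minimum-cost mix takes nothing from nickel briquettes — only steel scrap, ferrochrome, pig iron. Binding constraints: manganese, carbon, the pig iron cap.
Optimal quantities: steel scrap = 0.5294 kg, ferrochrome = 0.4314 kg, pig iron = 2 kg.
Total cost: 0.52·0.5294 + 3.91·0.4314 + 0.8·2 = 3.5621.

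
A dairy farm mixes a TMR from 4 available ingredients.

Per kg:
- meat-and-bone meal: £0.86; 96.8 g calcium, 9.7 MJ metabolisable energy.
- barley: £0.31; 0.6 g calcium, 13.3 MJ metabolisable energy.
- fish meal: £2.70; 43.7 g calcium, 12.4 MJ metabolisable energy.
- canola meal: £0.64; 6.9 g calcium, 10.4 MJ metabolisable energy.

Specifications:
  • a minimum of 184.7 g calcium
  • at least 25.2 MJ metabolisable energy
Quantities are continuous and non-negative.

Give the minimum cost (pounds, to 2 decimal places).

Let x1 = kg of meat-and-bone meal, x2 = kg of barley, x3 = kg of fish meal, x4 = kg of canola meal.
min 0.86x1 + 0.31x2 + 2.7x3 + 0.64x4 with:
  96.8x1 + 0.6x2 + 43.7x3 + 6.9x4 ≥ 184.7   (calcium)
  9.7x1 + 13.3x2 + 12.4x3 + 10.4x4 ≥ 25.2   (metabolisable energy)
  x1, x2, x3, x4 ≥ 0.
At the optimum only meat-and-bone meal, barley are positive (fish meal, canola meal = 0). There the calcium and metabolisable energy constraints are tight.
Optimal quantities: meat-and-bone meal = 1.905 kg, barley = 0.5054 kg.
Objective = 0.86·1.905 + 0.31·0.5054 = 1.79497.

£1.79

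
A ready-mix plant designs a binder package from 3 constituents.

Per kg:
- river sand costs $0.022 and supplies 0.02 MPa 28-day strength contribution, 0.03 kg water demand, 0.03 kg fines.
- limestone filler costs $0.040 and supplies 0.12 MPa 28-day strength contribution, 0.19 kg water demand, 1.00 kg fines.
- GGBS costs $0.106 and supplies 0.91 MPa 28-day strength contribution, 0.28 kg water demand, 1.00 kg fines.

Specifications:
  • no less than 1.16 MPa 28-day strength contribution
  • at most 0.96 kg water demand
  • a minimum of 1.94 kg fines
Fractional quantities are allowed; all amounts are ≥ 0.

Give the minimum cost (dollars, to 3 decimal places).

$0.155

Let x1 = kg of river sand, x2 = kg of limestone filler, x3 = kg of GGBS.
Minimize 0.022x1 + 0.04x2 + 0.106x3 s.t.:
  0.02x1 + 0.12x2 + 0.91x3 ≥ 1.16   (28-day strength contribution)
  0.03x1 + 0.19x2 + 0.28x3 ≤ 0.96   (water demand)
  0.03x1 + 1x2 + 1x3 ≥ 1.94   (fines)
  x1, x2, x3 ≥ 0.
At the optimum only limestone filler, GGBS are positive (river sand = 0). Binding constraints: 28-day strength contribution and fines.
That vertex is x2 = 0.7663, x3 = 1.174.
Objective = 0.04·0.7663 + 0.106·1.174 = 0.15510.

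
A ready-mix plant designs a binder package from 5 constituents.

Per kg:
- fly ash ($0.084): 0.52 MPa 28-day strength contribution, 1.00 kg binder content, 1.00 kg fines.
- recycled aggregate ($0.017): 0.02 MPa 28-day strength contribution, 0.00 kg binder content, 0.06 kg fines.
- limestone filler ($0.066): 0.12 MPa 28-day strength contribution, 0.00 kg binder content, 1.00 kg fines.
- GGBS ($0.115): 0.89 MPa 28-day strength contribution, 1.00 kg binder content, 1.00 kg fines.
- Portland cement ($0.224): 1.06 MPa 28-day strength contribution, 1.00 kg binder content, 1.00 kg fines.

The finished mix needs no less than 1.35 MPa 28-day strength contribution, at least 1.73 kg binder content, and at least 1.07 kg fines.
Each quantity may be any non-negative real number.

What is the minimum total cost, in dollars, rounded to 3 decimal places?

$0.183

Let x1 = kg of fly ash, x2 = kg of recycled aggregate, x3 = kg of limestone filler, x4 = kg of GGBS, x5 = kg of Portland cement.
Minimize 0.084x1 + 0.017x2 + 0.066x3 + 0.115x4 + 0.224x5 with:
  0.52x1 + 0.02x2 + 0.12x3 + 0.89x4 + 1.06x5 ≥ 1.35   (28-day strength contribution)
  1x1 + 1x4 + 1x5 ≥ 1.73   (binder content)
  1x1 + 0.06x2 + 1x3 + 1x4 + 1x5 ≥ 1.07   (fines)
  x1, x2, x3, x4, x5 ≥ 0.
The minimum-cost mix takes nothing from recycled aggregate, limestone filler, Portland cement — only fly ash, GGBS. The 28-day strength contribution and binder content requirements are met with equality.
Optimal quantities: fly ash = 0.5127 kg, GGBS = 1.217 kg.
Hence cost = 0.084·0.5127 + 0.115·1.217 = $0.18302.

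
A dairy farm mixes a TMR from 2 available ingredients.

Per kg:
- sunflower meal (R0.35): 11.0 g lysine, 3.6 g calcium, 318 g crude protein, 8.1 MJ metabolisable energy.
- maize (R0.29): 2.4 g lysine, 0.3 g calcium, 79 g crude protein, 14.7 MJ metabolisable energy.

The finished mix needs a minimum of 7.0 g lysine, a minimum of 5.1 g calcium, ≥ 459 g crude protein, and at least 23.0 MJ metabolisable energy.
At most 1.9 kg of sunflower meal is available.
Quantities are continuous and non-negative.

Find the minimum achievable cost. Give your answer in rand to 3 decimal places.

Treat it as an LP. Let x1 = kg of sunflower meal, x2 = kg of maize.
Minimise 0.35x1 + 0.29x2 subject to:
  11x1 + 2.4x2 ≥ 7   (lysine)
  3.6x1 + 0.3x2 ≥ 5.1   (calcium)
  318x1 + 79x2 ≥ 459   (crude protein)
  8.1x1 + 14.7x2 ≥ 23   (metabolisable energy)
  x1 ≤ 1.9
  x1, x2 ≥ 0.
Both inputs are positive at the optimum. The calcium and metabolisable energy requirements are met with equality.
So sunflower meal = 1.348 kg, maize = 0.8217 kg.
Hence cost = 0.35·1.348 + 0.29·0.8217 = R0.71009.

R0.710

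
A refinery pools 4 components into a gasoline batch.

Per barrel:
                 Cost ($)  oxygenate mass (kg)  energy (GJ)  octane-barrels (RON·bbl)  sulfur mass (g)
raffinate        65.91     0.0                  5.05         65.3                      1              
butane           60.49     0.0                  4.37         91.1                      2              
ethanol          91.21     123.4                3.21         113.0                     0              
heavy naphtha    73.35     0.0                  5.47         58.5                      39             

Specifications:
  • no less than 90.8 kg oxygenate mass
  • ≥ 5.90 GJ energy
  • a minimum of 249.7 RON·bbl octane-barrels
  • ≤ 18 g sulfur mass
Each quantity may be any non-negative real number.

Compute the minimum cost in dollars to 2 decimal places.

$177.70

Treat it as an LP. Let x1 = barrels of raffinate, x2 = barrels of butane, x3 = barrels of ethanol, x4 = barrels of heavy naphtha.
Minimize 65.91x1 + 60.49x2 + 91.21x3 + 73.35x4 with:
  123.4x3 ≥ 90.8   (oxygenate mass)
  5.05x1 + 4.37x2 + 3.21x3 + 5.47x4 ≥ 5.9   (energy)
  65.3x1 + 91.1x2 + 113x3 + 58.5x4 ≥ 249.7   (octane-barrels)
  1x1 + 2x2 + 39x4 ≤ 18   (sulfur mass)
  x1, x2, x3, x4 ≥ 0.
The optimal basis is {butane, ethanol}; raffinate, heavy naphtha drop out. The oxygenate mass and octane-barrels requirements are met with equality.
So butane = 1.8282 barrels, ethanol = 0.73582 barrels.
Objective = 60.49·1.8282 + 91.21·0.73582 = 177.7020.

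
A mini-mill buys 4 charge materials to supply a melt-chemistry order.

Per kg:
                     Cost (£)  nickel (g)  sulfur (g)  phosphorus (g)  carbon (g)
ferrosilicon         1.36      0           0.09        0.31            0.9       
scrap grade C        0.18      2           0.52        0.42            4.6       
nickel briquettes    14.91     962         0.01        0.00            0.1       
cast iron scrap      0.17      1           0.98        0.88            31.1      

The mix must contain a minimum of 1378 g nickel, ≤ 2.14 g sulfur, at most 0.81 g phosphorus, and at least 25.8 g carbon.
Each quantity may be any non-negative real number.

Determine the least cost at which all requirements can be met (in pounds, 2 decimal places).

£21.49

Let x1 = kg of ferrosilicon, x2 = kg of scrap grade C, x3 = kg of nickel briquettes, x4 = kg of cast iron scrap.
min 1.36x1 + 0.18x2 + 14.91x3 + 0.17x4 with:
  2x2 + 962x3 + 1x4 ≥ 1378   (nickel)
  0.09x1 + 0.52x2 + 0.01x3 + 0.98x4 ≤ 2.14   (sulfur)
  0.31x1 + 0.42x2 + 0.88x4 ≤ 0.81   (phosphorus)
  0.9x1 + 4.6x2 + 0.1x3 + 31.1x4 ≥ 25.8   (carbon)
  x1, x2, x3, x4 ≥ 0.
At the optimum only nickel briquettes, cast iron scrap are positive (ferrosilicon, scrap grade C = 0). There the nickel and carbon constraints are tight.
Optimal quantities: nickel briquettes = 1.432 kg, cast iron scrap = 0.825 kg.
Hence cost = 14.91·1.432 + 0.17·0.825 = £21.4914.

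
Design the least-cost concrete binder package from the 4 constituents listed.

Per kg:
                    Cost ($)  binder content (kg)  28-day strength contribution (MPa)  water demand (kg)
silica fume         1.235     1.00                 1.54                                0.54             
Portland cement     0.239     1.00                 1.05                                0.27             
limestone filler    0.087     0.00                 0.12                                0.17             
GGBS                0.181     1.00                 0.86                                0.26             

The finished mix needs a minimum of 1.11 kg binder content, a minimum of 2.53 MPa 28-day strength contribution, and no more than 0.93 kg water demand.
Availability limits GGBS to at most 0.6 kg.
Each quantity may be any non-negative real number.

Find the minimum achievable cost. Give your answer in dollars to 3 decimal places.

$0.567

Treat it as an LP. Let x1 = kg of silica fume, x2 = kg of Portland cement, x3 = kg of limestone filler, x4 = kg of GGBS.
Minimize 1.235x1 + 0.239x2 + 0.087x3 + 0.181x4 with:
  1x1 + 1x2 + 1x4 ≥ 1.11   (binder content)
  1.54x1 + 1.05x2 + 0.12x3 + 0.86x4 ≥ 2.53   (28-day strength contribution)
  0.54x1 + 0.27x2 + 0.17x3 + 0.26x4 ≤ 0.93   (water demand)
  x4 ≤ 0.6
  x1, x2, x3, x4 ≥ 0.
The minimum-cost mix takes nothing from silica fume, limestone filler — only Portland cement, GGBS. There the 28-day strength contribution and the GGBS cap constraints are tight.
Solving gives x2 = 1.918, x4 = 0.6.
Cost = 0.239·1.918 + 0.181·0.6 = 0.56700.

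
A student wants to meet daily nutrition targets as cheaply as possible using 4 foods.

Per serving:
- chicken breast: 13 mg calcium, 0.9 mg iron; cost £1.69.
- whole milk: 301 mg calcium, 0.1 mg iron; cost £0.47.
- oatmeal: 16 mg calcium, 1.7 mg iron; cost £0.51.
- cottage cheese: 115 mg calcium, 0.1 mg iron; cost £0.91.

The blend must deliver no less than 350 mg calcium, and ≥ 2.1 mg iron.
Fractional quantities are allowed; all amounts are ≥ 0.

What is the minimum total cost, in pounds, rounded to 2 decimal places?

£1.11

Let x1 = servings of chicken breast, x2 = servings of whole milk, x3 = servings of oatmeal, x4 = servings of cottage cheese.
Minimise 1.69x1 + 0.47x2 + 0.51x3 + 0.91x4 subject to:
  13x1 + 301x2 + 16x3 + 115x4 ≥ 350   (calcium)
  0.9x1 + 0.1x2 + 1.7x3 + 0.1x4 ≥ 2.1   (iron)
  x1, x2, x3, x4 ≥ 0.
The cheapest feasible vertex uses only whole milk, oatmeal; chicken breast, cottage cheese are not used. Binding constraints: calcium and iron.
So whole milk = 1.101 servings, oatmeal = 1.171 servings.
Total cost: 0.47·1.101 + 0.51·1.171 = 1.1147.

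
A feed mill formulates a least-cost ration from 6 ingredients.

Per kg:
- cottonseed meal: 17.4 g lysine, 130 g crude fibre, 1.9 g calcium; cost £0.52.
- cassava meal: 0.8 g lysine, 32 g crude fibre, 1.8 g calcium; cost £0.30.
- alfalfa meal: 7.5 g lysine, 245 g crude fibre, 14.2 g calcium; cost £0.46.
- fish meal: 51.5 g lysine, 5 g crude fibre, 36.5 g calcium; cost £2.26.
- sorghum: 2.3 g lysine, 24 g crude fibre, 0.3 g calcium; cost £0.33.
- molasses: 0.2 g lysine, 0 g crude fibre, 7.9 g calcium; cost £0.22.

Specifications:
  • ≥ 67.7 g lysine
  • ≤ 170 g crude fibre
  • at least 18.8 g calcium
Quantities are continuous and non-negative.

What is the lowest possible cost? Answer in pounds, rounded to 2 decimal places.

£2.66

Let x1 = kg of cottonseed meal, x2 = kg of cassava meal, x3 = kg of alfalfa meal, x4 = kg of fish meal, x5 = kg of sorghum, x6 = kg of molasses.
Minimize 0.52x1 + 0.3x2 + 0.46x3 + 2.26x4 + 0.33x5 + 0.22x6 with:
  17.4x1 + 0.8x2 + 7.5x3 + 51.5x4 + 2.3x5 + 0.2x6 ≥ 67.7   (lysine)
  130x1 + 32x2 + 245x3 + 5x4 + 24x5 ≤ 170   (crude fibre)
  1.9x1 + 1.8x2 + 14.2x3 + 36.5x4 + 0.3x5 + 7.9x6 ≥ 18.8   (calcium)
  x1, x2, x3, x4, x5, x6 ≥ 0.
The minimum-cost mix takes nothing from cassava meal, alfalfa meal, sorghum, molasses — only cottonseed meal, fish meal. There the lysine and crude fibre constraints are tight.
Optimal quantities: cottonseed meal = 1.274 kg, fish meal = 0.8842 kg.
Hence cost = 0.52·1.274 + 2.26·0.8842 = £2.6608.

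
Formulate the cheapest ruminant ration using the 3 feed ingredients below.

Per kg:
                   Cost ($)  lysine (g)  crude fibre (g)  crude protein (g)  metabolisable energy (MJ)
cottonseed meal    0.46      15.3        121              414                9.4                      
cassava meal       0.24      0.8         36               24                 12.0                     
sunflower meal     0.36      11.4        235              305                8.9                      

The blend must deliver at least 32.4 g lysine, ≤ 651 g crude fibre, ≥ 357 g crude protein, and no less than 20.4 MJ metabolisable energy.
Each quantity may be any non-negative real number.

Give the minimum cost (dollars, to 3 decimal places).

Let x1 = kg of cottonseed meal, x2 = kg of cassava meal, x3 = kg of sunflower meal.
Minimize 0.46x1 + 0.24x2 + 0.36x3 subject to:
  15.3x1 + 0.8x2 + 11.4x3 ≥ 32.4   (lysine)
  121x1 + 36x2 + 235x3 ≤ 651   (crude fibre)
  414x1 + 24x2 + 305x3 ≥ 357   (crude protein)
  9.4x1 + 12x2 + 8.9x3 ≥ 20.4   (metabolisable energy)
  x1, x2, x3 ≥ 0.
At the optimum only cottonseed meal, sunflower meal are positive (cassava meal = 0). There the lysine and metabolisable energy constraints are tight.
So cottonseed meal = 1.9235 kg, sunflower meal = 0.2606 kg.
Total cost: 0.46·1.9235 + 0.36·0.2606 = 0.97863.

$0.979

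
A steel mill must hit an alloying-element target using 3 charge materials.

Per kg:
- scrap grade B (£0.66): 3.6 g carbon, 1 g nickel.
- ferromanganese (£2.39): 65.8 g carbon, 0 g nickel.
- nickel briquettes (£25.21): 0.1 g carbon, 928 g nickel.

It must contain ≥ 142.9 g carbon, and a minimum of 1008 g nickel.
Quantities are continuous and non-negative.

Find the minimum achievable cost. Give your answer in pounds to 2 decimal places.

£32.57

Treat it as an LP. Let x1 = kg of scrap grade B, x2 = kg of ferromanganese, x3 = kg of nickel briquettes.
min 0.66x1 + 2.39x2 + 25.21x3 subject to:
  3.6x1 + 65.8x2 + 0.1x3 ≥ 142.9   (carbon)
  1x1 + 928x3 ≥ 1008   (nickel)
  x1, x2, x3 ≥ 0.
The cheapest feasible vertex uses only ferromanganese, nickel briquettes; scrap grade B is not used. Binding constraints: carbon and nickel.
Optimal quantities: ferromanganese = 2.1701 kg, nickel briquettes = 1.0862 kg.
Cost = 2.39·2.1701 + 25.21·1.0862 = 32.5696.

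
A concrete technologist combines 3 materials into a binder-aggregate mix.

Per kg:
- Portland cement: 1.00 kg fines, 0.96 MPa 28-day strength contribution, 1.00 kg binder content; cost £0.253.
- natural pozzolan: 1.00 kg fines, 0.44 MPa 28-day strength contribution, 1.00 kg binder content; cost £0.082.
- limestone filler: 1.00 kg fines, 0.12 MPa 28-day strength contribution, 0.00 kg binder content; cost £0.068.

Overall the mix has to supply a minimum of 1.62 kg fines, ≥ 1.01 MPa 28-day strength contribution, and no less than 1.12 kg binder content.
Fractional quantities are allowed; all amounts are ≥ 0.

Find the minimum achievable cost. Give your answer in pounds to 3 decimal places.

£0.188

Set it up as a linear program. Let x1 = kg of Portland cement, x2 = kg of natural pozzolan, x3 = kg of limestone filler.
Minimize 0.253x1 + 0.082x2 + 0.068x3 s.t.:
  1x1 + 1x2 + 1x3 ≥ 1.62   (fines)
  0.96x1 + 0.44x2 + 0.12x3 ≥ 1.01   (28-day strength contribution)
  1x1 + 1x2 ≥ 1.12   (binder content)
  x1, x2, x3 ≥ 0.
At the optimum only natural pozzolan is positive (Portland cement, limestone filler = 0). The 28-day strength contribution requirement is met with equality.
Optimal quantities: natural pozzolan = 2.295 kg.
Hence cost = 0.082·2.295 = £0.18819.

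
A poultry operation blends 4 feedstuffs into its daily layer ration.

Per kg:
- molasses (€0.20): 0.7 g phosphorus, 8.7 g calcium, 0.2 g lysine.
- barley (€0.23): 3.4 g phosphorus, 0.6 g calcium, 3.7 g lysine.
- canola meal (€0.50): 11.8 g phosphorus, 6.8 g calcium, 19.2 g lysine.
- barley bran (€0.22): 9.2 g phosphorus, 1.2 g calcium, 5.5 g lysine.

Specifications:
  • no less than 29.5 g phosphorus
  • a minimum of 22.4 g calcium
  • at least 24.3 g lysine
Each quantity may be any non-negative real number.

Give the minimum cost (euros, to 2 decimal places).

Let x1 = kg of molasses, x2 = kg of barley, x3 = kg of canola meal, x4 = kg of barley bran.
Minimize 0.2x1 + 0.23x2 + 0.5x3 + 0.22x4 subject to:
  0.7x1 + 3.4x2 + 11.8x3 + 9.2x4 ≥ 29.5   (phosphorus)
  8.7x1 + 0.6x2 + 6.8x3 + 1.2x4 ≥ 22.4   (calcium)
  0.2x1 + 3.7x2 + 19.2x3 + 5.5x4 ≥ 24.3   (lysine)
  x1, x2, x3, x4 ≥ 0.
At the optimum only molasses, canola meal, barley bran are positive (barley = 0). Binding constraints: phosphorus, calcium, lysine.
Solving gives x1 = 1.8, x3 = 0.5811, x4 = 2.324.
Total cost: 0.2·1.8 + 0.5·0.5811 + 0.22·2.324 = 1.1618.

€1.16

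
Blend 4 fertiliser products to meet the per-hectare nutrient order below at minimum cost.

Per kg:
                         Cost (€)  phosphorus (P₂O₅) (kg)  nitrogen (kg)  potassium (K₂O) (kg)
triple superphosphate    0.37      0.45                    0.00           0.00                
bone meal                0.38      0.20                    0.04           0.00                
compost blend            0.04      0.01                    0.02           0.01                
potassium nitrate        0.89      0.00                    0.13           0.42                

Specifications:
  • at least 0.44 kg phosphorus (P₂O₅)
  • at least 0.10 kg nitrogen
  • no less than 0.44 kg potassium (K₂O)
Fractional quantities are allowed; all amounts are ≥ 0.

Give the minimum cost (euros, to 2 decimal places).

This is a linear program. Let x1 = kg of triple superphosphate, x2 = kg of bone meal, x3 = kg of compost blend, x4 = kg of potassium nitrate.
Minimise 0.37x1 + 0.38x2 + 0.04x3 + 0.89x4 s.t.:
  0.45x1 + 0.2x2 + 0.01x3 ≥ 0.44   (phosphorus (P₂O₅))
  0.04x2 + 0.02x3 + 0.13x4 ≥ 0.1   (nitrogen)
  0.01x3 + 0.42x4 ≥ 0.44   (potassium (K₂O))
  x1, x2, x3, x4 ≥ 0.
The optimal basis is {triple superphosphate, potassium nitrate}; bone meal, compost blend drop out. Binding constraints: phosphorus (P₂O₅) and potassium (K₂O).
That vertex is x1 = 0.9778, x4 = 1.048.
Hence cost = 0.37·0.9778 + 0.89·1.048 = €1.2945.

€1.29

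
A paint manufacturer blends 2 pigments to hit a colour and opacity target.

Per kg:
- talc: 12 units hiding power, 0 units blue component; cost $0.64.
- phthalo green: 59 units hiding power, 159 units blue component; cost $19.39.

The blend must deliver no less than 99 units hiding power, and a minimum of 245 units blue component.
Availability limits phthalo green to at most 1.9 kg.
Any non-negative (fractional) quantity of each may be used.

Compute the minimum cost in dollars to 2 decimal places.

Let x1 = kg of talc, x2 = kg of phthalo green.
Minimize 0.64x1 + 19.39x2 subject to:
  12x1 + 59x2 ≥ 99   (hiding power)
  159x2 ≥ 245   (blue component)
  x2 ≤ 1.9
  x1, x2 ≥ 0.
Both inputs are positive at the optimum. There the hiding power and blue component constraints are tight.
Solving gives x1 = 0.674, x2 = 1.541.
Cost = 0.64·0.674 + 19.39·1.541 = 30.3114.

$30.31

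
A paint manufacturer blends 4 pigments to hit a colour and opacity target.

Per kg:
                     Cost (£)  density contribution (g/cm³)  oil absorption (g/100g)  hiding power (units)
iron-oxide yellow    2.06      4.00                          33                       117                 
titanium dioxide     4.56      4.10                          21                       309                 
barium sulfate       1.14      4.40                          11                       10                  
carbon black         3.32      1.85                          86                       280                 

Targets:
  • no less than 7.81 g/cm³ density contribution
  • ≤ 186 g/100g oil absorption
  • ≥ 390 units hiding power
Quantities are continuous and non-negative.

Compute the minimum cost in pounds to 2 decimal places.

£5.72

Let x1 = kg of iron-oxide yellow, x2 = kg of titanium dioxide, x3 = kg of barium sulfate, x4 = kg of carbon black.
min 2.06x1 + 4.56x2 + 1.14x3 + 3.32x4 subject to:
  4x1 + 4.1x2 + 4.4x3 + 1.85x4 ≥ 7.81   (density contribution)
  33x1 + 21x2 + 11x3 + 86x4 ≤ 186   (oil absorption)
  117x1 + 309x2 + 10x3 + 280x4 ≥ 390   (hiding power)
  x1, x2, x3, x4 ≥ 0.
The cheapest feasible vertex uses only iron-oxide yellow, carbon black; titanium dioxide, barium sulfate are not used. There the density contribution and hiding power constraints are tight.
Optimal quantities: iron-oxide yellow = 1.622 kg, carbon black = 0.7152 kg.
Hence cost = 2.06·1.622 + 3.32·0.7152 = £5.7158.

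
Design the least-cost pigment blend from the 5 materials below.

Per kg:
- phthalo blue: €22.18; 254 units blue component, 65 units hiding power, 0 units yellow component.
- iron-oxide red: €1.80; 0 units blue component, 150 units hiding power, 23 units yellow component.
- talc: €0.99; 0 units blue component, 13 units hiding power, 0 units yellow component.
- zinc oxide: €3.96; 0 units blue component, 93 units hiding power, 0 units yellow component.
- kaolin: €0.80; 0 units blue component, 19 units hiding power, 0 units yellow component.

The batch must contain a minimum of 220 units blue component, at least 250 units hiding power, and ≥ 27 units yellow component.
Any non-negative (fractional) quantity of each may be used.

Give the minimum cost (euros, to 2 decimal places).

Treat it as an LP. Let x1 = kg of phthalo blue, x2 = kg of iron-oxide red, x3 = kg of talc, x4 = kg of zinc oxide, x5 = kg of kaolin.
min 22.18x1 + 1.8x2 + 0.99x3 + 3.96x4 + 0.8x5 with:
  254x1 ≥ 220   (blue component)
  65x1 + 150x2 + 13x3 + 93x4 + 19x5 ≥ 250   (hiding power)
  23x2 ≥ 27   (yellow component)
  x1, x2, x3, x4, x5 ≥ 0.
The cheapest feasible vertex uses only phthalo blue, iron-oxide red; talc, zinc oxide, kaolin are not used. The blue component and hiding power requirements are met with equality.
Optimal quantities: phthalo blue = 0.86614 kg, iron-oxide red = 1.2913 kg.
Cost = 22.18·0.86614 + 1.8·1.2913 = 21.5353.

€21.54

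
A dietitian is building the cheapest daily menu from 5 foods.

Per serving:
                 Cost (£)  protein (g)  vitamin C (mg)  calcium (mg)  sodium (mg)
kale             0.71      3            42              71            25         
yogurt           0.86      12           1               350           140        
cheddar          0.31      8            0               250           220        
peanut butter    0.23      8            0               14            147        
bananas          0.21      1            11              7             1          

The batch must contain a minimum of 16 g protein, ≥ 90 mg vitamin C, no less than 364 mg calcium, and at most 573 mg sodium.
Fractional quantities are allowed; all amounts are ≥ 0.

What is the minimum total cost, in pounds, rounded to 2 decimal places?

Treat it as an LP. Let x1 = servings of kale, x2 = servings of yogurt, x3 = servings of cheddar, x4 = servings of peanut butter, x5 = servings of bananas.
min 0.71x1 + 0.86x2 + 0.31x3 + 0.23x4 + 0.21x5 with:
  3x1 + 12x2 + 8x3 + 8x4 + 1x5 ≥ 16   (protein)
  42x1 + 1x2 + 11x5 ≥ 90   (vitamin C)
  71x1 + 350x2 + 250x3 + 14x4 + 7x5 ≥ 364   (calcium)
  25x1 + 140x2 + 220x3 + 147x4 + 1x5 ≤ 573   (sodium)
  x1, x2, x3, x4, x5 ≥ 0.
The optimal basis is {kale, cheddar, peanut butter}; yogurt, bananas drop out. There the protein, vitamin C, calcium constraints are tight.
So kale = 2.143 servings, cheddar = 0.8267 servings, peanut butter = 0.3697 servings.
Hence cost = 0.71·2.143 + 0.31·0.8267 + 0.23·0.3697 = £1.8628.

£1.86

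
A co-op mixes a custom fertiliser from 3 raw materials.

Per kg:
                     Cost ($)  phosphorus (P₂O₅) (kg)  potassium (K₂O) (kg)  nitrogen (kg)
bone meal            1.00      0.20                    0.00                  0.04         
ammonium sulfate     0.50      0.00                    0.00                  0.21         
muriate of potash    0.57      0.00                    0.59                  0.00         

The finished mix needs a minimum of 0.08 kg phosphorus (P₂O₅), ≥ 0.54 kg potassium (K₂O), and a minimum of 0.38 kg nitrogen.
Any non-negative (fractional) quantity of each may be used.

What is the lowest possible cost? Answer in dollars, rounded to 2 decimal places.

Let x1 = kg of bone meal, x2 = kg of ammonium sulfate, x3 = kg of muriate of potash.
Minimise 1x1 + 0.5x2 + 0.57x3 subject to:
  0.2x1 ≥ 0.08   (phosphorus (P₂O₅))
  0.59x3 ≥ 0.54   (potassium (K₂O))
  0.04x1 + 0.21x2 ≥ 0.38   (nitrogen)
  x1, x2, x3 ≥ 0.
All 3 inputs are positive at the optimum. There the phosphorus (P₂O₅), potassium (K₂O), nitrogen constraints are tight.
Solving gives x1 = 0.4, x2 = 1.733, x3 = 0.9153.
Cost = 1·0.4 + 0.5·1.733 + 0.57·0.9153 = 1.7882.

$1.79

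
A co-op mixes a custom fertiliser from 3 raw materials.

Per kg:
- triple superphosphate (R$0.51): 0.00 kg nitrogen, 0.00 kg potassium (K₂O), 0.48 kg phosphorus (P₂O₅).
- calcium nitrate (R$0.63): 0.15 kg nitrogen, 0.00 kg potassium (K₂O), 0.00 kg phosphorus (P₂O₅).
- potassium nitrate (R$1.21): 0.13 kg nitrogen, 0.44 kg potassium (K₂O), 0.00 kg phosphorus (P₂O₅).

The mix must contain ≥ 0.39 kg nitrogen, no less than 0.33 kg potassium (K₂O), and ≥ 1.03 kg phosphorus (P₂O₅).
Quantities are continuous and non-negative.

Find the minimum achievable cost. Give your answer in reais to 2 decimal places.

Let x1 = kg of triple superphosphate, x2 = kg of calcium nitrate, x3 = kg of potassium nitrate.
Minimise 0.51x1 + 0.63x2 + 1.21x3 s.t.:
  0.15x2 + 0.13x3 ≥ 0.39   (nitrogen)
  0.44x3 ≥ 0.33   (potassium (K₂O))
  0.48x1 ≥ 1.03   (phosphorus (P₂O₅))
  x1, x2, x3 ≥ 0.
The optimal mix uses every input. The nitrogen, potassium (K₂O), phosphorus (P₂O₅) requirements are met with equality.
Solving gives x1 = 2.146, x2 = 1.95, x3 = 0.75.
Hence cost = 0.51·2.146 + 0.63·1.95 + 1.21·0.75 = R$3.2305.

R$3.23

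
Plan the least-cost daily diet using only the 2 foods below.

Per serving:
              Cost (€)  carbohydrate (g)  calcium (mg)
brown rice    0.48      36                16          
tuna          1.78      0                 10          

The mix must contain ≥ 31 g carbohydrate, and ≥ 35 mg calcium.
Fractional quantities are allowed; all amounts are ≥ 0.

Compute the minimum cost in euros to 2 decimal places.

This is a linear program. Let x1 = servings of brown rice, x2 = servings of tuna.
Minimize 0.48x1 + 1.78x2 subject to:
  36x1 ≥ 31   (carbohydrate)
  16x1 + 10x2 ≥ 35   (calcium)
  x1, x2 ≥ 0.
The minimum-cost mix takes nothing from tuna — only brown rice. Binding constraint: calcium.
Solving gives x1 = 2.188.
Hence cost = 0.48·2.188 = €1.0502.

€1.05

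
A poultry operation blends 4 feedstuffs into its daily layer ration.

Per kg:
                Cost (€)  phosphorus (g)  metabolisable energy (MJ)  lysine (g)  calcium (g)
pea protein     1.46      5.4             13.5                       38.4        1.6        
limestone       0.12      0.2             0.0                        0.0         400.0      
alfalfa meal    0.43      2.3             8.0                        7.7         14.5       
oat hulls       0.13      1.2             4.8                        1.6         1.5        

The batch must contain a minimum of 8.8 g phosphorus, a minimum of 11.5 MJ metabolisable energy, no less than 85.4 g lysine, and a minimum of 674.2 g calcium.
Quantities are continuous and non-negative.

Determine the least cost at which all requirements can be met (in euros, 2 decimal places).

€3.45

This is a linear program. Let x1 = kg of pea protein, x2 = kg of limestone, x3 = kg of alfalfa meal, x4 = kg of oat hulls.
Minimise 1.46x1 + 0.12x2 + 0.43x3 + 0.13x4 subject to:
  5.4x1 + 0.2x2 + 2.3x3 + 1.2x4 ≥ 8.8   (phosphorus)
  13.5x1 + 8x3 + 4.8x4 ≥ 11.5   (metabolisable energy)
  38.4x1 + 7.7x3 + 1.6x4 ≥ 85.4   (lysine)
  1.6x1 + 400x2 + 14.5x3 + 1.5x4 ≥ 674.2   (calcium)
  x1, x2, x3, x4 ≥ 0.
The optimal basis is {pea protein, limestone}; alfalfa meal, oat hulls drop out. There the lysine and calcium constraints are tight.
Solving gives x1 = 2.224, x2 = 1.677.
Total cost: 1.46·2.224 + 0.12·1.677 = 3.4483.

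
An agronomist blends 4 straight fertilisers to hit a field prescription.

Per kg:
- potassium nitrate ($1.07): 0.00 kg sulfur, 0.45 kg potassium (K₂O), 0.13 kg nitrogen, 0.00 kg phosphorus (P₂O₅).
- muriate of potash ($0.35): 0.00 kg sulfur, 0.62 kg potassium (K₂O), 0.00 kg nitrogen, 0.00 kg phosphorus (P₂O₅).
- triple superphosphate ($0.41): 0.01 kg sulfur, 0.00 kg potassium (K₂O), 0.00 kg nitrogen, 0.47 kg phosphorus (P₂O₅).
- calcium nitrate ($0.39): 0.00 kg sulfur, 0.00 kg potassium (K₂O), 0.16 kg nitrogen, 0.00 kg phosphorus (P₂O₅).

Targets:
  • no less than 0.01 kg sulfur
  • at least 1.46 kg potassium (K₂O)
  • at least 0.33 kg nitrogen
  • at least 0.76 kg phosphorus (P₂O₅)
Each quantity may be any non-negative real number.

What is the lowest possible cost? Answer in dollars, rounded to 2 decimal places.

Let x1 = kg of potassium nitrate, x2 = kg of muriate of potash, x3 = kg of triple superphosphate, x4 = kg of calcium nitrate.
min 1.07x1 + 0.35x2 + 0.41x3 + 0.39x4 with:
  0.01x3 ≥ 0.01   (sulfur)
  0.45x1 + 0.62x2 ≥ 1.46   (potassium (K₂O))
  0.13x1 + 0.16x4 ≥ 0.33   (nitrogen)
  0.47x3 ≥ 0.76   (phosphorus (P₂O₅))
  x1, x2, x3, x4 ≥ 0.
The minimum-cost mix takes nothing from potassium nitrate — only muriate of potash, triple superphosphate, calcium nitrate. The potassium (K₂O), nitrogen, phosphorus (P₂O₅) requirements are met with equality.
Solving gives x2 = 2.355, x3 = 1.617, x4 = 2.062.
Objective = 0.35·2.355 + 0.41·1.617 + 0.39·2.062 = 2.2914.

$2.29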